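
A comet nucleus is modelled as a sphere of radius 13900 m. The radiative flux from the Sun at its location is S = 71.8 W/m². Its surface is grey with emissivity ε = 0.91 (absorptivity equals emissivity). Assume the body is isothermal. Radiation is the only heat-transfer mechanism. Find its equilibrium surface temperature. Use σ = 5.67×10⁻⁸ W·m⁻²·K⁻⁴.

T ≈ 133 K

At equilibrium, absorbed power = emitted power.
Absorbing cross-section = πr² = 6.070×10⁸ m²; emitting surface = 4πr² = 2.428×10⁹ m² (ratio 4).
εS·A_cross = εσ·A_surf·T⁴  ⇒  T⁴ = S/(4σ)   (ε cancels).
T⁴ = 71.8/(4·5.67×10⁻⁸) = 3.166×10⁸ K⁴.
T = (3.166×10⁸)^(1/4).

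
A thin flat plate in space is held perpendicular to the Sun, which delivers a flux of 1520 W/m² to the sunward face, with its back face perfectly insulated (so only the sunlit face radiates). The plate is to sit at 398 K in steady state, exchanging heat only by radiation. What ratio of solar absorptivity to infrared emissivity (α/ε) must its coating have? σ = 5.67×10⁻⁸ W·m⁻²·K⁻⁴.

Balance: αS·A = εσ·1A·T⁴ ⇒ α/ε = σT⁴/S.
α/ε = 5.67×10⁻⁸·(398)⁴/1520 = 5.67×10⁻⁸·2.509×10¹⁰/1520.

α/ε ≈ 0.936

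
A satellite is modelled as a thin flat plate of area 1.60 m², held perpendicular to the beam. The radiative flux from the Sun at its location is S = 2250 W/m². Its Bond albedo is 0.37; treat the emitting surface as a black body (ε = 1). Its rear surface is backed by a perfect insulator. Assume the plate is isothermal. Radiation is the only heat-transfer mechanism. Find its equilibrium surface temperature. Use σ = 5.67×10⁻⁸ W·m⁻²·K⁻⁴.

T ≈ 398 K

At equilibrium, absorbed power = emitted power.
Absorbing cross-section = A = 1.600 m²; emitting surface = A = 1.600 m² (ratio 1).
(1−a)S·A_cross = εσ·A_surf·T⁴  ⇒  T⁴ = (1−a)S/(1σ).
T⁴ = 0.630·2250/(1·5.67×10⁻⁸) = 2.500×10¹⁰ K⁴.
T = (2.500×10¹⁰)^(1/4).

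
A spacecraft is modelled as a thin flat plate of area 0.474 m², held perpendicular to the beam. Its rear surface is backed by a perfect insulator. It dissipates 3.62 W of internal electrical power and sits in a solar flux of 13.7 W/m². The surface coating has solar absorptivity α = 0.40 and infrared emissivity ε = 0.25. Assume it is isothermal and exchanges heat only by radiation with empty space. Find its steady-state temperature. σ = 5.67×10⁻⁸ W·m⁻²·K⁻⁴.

T ≈ 174 K

At steady state, absorbed solar power + internal power = radiated power.
Absorbed: α·S·A_cross = 0.40·13.7·0.4740 = 2.598 W (cross-section A).
Total input = 2.598 + 3.62 = 6.218 W.
Radiated: εσ·A_surf·T⁴ with A_surf = A = 0.4740 m².
T⁴ = 6.218/(0.25·5.67×10⁻⁸·0.4740) = 9.254×10⁸ K⁴.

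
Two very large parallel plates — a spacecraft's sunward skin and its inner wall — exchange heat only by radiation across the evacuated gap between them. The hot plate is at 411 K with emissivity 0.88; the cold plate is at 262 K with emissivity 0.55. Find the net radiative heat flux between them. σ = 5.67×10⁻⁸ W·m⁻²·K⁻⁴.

q ≈ 691 W/m²

For two infinite grey parallel plates, q = σ(T₁⁴ − T₂⁴)/(1/ε₁ + 1/ε₂ − 1).
T₁⁴ − T₂⁴ = 2.853×10¹⁰ − 4.712×10⁹ = 2.382×10¹⁰ K⁴.
1/ε₁ + 1/ε₂ − 1 = 1.136 + 1.818 − 1 = 1.955.
q = 5.67×10⁻⁸ × 2.382×10¹⁰ / 1.955.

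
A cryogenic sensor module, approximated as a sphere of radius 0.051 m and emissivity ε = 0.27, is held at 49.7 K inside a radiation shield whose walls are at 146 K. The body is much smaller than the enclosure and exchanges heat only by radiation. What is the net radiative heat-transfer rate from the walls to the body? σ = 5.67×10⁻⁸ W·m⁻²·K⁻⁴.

P_net ≈ 0.224 W

For a small grey body in a large enclosure: P_net = εσA(T_body⁴ − T_wall⁴).
A = 4πr² = 0.03269 m²; T_body⁴ − T_wall⁴ = 6.101×10⁶ − 4.544×10⁸ = -4.483×10⁸ K⁴.
|P_net| = 0.27·5.67×10⁻⁸·0.03269·4.483×10⁸.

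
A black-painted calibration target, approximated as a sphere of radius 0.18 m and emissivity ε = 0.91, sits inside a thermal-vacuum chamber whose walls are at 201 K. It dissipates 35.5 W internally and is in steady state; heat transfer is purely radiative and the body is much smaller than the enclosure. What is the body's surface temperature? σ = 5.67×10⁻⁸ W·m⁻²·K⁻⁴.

For a small grey body in a large enclosure, net radiated power = εσA(T⁴ − T_w⁴).
Steady state: P = εσA(T⁴ − T_w⁴) with A = 4πr² = 0.4072 m².
T⁴ = P/(εσA) + T_w⁴ = 35.5/(0.91·5.67×10⁻⁸·0.4072) + (201)⁴
    = 1.690×10⁹ + 1.632×10⁹ = 3.322×10⁹ K⁴.

T ≈ 240 K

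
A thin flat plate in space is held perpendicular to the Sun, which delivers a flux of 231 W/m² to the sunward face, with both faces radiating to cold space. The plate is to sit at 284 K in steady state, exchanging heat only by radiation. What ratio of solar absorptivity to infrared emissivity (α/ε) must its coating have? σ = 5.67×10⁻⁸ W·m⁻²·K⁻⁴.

α/ε ≈ 3.19

Balance: αS·A = εσ·2A·T⁴ ⇒ α/ε = 2σT⁴/S.
α/ε = 2·5.67×10⁻⁸·(284)⁴/231 = 2·5.67×10⁻⁸·6.505×10⁹/231.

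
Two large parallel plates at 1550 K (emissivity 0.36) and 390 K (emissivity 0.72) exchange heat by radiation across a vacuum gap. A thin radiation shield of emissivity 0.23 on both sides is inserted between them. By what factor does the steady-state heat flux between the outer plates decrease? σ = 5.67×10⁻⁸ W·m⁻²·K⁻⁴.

factor ≈ 3.43

Without shield: q₀ = σΔ(T⁴)/(1/ε₁+1/ε₂−1) with denominator 3.167.
With shield the two gaps are in series; the resistances add: (1/ε₁+1/ε_s−1)+(1/ε_s+1/ε₂−1) = 6.126+4.737 = 10.86.
Heat-flux ratio q₀/q = 10.86/3.167.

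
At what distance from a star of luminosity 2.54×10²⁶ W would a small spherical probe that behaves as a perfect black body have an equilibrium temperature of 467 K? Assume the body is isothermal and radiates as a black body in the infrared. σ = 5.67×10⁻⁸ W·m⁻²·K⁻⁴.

d ≈ 4.33×10¹⁰ m

For an isothermal black-emitting sphere, (1−a)S·πr² = σ·4πr²·T⁴ ⇒ S = 4σT⁴/(1−a).
S = 4·5.67×10⁻⁸·(467)⁴/1.00 = 10790 W/m².
Flux falls as S = L/(4πd²), so d = √(L/(4πS)) = √(2.54×10²⁶/(4π·10790)).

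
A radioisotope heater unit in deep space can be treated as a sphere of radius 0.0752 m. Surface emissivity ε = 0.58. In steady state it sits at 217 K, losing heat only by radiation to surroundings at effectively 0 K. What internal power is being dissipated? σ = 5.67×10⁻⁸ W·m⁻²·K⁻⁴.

P ≈ 5.18 W

Steady state: P = εσA T⁴.
A = 4πr² = 0.07106 m²; T⁴ = (217)⁴ = 2.217×10⁹ K⁴.
P = 0.58 × 5.67×10⁻⁸ × 0.07106 × 2.217×10⁹.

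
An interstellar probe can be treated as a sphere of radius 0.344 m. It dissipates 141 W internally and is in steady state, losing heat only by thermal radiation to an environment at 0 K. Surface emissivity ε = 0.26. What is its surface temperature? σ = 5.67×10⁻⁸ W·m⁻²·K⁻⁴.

Steady state: internal power = radiated power, P = εσA T⁴.
Radiating area A = 4πr² = 1.487 m².
T⁴ = P/(εσA) = 141/(0.26·5.67×10⁻⁸·1.487) = 6.432×10⁹ K⁴.
T = (6.432×10⁹)^(1/4).

T ≈ 283 K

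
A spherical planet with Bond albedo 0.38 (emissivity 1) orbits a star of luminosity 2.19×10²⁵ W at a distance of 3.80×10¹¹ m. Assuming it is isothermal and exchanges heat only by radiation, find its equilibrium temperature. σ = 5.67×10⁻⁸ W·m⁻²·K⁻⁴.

T ≈ 75.8 K

First find the stellar flux at distance d: S = L/(4πd²) = 2.19×10²⁵/(4π·(3.80×10¹¹)²) = 12.07 W/m².
For an isothermal sphere, absorbed (1−a)S·πr² = emitted σ·4πr²·T⁴, so T⁴ = (1−a)S/(4σ).
T⁴ = 0.620·12.07/(4·5.67×10⁻⁸) = 3.299×10⁷ K⁴.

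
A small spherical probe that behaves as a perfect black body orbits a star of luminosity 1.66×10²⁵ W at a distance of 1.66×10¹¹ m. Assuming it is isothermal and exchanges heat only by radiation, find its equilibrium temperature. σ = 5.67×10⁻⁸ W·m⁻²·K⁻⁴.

T ≈ 121 K

First find the stellar flux at distance d: S = L/(4πd²) = 1.66×10²⁵/(4π·(1.66×10¹¹)²) = 47.94 W/m².
For an isothermal sphere, absorbed (1−a)S·πr² = emitted σ·4πr²·T⁴, so T⁴ = (1−a)S/(4σ).
T⁴ = 1.00·47.94/(4·5.67×10⁻⁸) = 2.114×10⁸ K⁴.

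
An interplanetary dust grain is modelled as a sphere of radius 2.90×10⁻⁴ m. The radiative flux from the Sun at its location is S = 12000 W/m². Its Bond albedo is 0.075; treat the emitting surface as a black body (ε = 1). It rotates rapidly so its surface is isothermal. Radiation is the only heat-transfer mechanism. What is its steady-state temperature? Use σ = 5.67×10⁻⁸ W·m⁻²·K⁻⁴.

At equilibrium, absorbed power = emitted power.
Absorbing cross-section = πr² = 2.642×10⁻⁷ m²; emitting surface = 4πr² = 1.057×10⁻⁶ m² (ratio 4).
(1−a)S·A_cross = εσ·A_surf·T⁴  ⇒  T⁴ = (1−a)S/(4σ).
T⁴ = 0.925·12000/(4·5.67×10⁻⁸) = 4.894×10¹⁰ K⁴.
T = (4.894×10¹⁰)^(1/4).

T ≈ 470 K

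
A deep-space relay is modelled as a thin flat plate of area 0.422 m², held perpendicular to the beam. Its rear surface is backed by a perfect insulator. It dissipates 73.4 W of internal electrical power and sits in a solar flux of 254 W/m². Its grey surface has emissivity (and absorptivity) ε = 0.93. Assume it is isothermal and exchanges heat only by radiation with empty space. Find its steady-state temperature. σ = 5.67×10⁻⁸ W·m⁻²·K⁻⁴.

T ≈ 297 K

At steady state, absorbed solar power + internal power = radiated power.
Absorbed: α·S·A_cross = 0.93·254·0.4220 = 99.68 W (cross-section A).
Total input = 99.68 + 73.4 = 173.1 W.
Radiated: εσ·A_surf·T⁴ with A_surf = A = 0.4220 m².
T⁴ = 173.1/(0.93·5.67×10⁻⁸·0.4220) = 7.778×10⁹ K⁴.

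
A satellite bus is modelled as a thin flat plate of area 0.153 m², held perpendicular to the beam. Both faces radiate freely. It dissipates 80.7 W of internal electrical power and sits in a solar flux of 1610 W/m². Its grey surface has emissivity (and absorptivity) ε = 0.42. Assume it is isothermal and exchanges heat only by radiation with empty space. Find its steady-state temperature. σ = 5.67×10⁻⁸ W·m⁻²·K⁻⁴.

At steady state, absorbed solar power + internal power = radiated power.
Absorbed: α·S·A_cross = 0.42·1610·0.1530 = 103.5 W (cross-section A).
Total input = 103.5 + 80.7 = 184.2 W.
Radiated: εσ·A_surf·T⁴ with A_surf = 2A = 0.3060 m².
T⁴ = 184.2/(0.42·5.67×10⁻⁸·0.3060) = 2.527×10¹⁰ K⁴.

T ≈ 399 K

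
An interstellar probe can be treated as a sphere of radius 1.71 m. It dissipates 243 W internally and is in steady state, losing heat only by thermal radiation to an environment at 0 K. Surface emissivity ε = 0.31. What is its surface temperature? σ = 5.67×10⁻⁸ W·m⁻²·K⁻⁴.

T ≈ 139 K

Steady state: internal power = radiated power, P = εσA T⁴.
Radiating area A = 4πr² = 36.75 m².
T⁴ = P/(εσA) = 243/(0.31·5.67×10⁻⁸·36.75) = 3.762×10⁸ K⁴.
T = (3.762×10⁸)^(1/4).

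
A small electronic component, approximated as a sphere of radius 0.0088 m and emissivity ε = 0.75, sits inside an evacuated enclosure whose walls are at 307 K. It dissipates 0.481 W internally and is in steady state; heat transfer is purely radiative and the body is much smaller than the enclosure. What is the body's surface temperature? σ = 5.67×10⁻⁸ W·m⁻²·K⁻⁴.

For a small grey body in a large enclosure, net radiated power = εσA(T⁴ − T_w⁴).
Steady state: P = εσA(T⁴ − T_w⁴) with A = 4πr² = 9.731×10⁻⁴ m².
T⁴ = P/(εσA) + T_w⁴ = 0.481/(0.75·5.67×10⁻⁸·9.731×10⁻⁴) + (307)⁴
    = 1.162×10¹⁰ + 8.883×10⁹ = 2.051×10¹⁰ K⁴.

T ≈ 378 K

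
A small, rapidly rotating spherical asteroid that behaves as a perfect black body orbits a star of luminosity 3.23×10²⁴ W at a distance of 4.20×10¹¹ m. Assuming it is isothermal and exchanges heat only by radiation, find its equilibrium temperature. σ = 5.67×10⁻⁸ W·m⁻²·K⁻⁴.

First find the stellar flux at distance d: S = L/(4πd²) = 3.23×10²⁴/(4π·(4.20×10¹¹)²) = 1.457 W/m².
For an isothermal sphere, absorbed (1−a)S·πr² = emitted σ·4πr²·T⁴, so T⁴ = (1−a)S/(4σ).
T⁴ = 1.00·1.457/(4·5.67×10⁻⁸) = 6.425×10⁶ K⁴.

T ≈ 50.3 K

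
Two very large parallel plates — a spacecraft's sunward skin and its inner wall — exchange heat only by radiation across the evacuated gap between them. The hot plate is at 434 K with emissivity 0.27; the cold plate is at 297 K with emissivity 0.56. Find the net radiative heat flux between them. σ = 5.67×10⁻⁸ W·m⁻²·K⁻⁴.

For two infinite grey parallel plates, q = σ(T₁⁴ − T₂⁴)/(1/ε₁ + 1/ε₂ − 1).
T₁⁴ − T₂⁴ = 3.548×10¹⁰ − 7.781×10⁹ = 2.770×10¹⁰ K⁴.
1/ε₁ + 1/ε₂ − 1 = 3.704 + 1.786 − 1 = 4.489.
q = 5.67×10⁻⁸ × 2.770×10¹⁰ / 4.489.

q ≈ 350 W/m²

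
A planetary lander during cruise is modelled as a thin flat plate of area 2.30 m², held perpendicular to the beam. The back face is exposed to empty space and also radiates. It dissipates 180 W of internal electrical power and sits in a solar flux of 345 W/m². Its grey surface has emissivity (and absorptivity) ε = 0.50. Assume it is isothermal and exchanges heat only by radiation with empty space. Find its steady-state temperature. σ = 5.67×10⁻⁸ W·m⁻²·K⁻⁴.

T ≈ 258 K

At steady state, absorbed solar power + internal power = radiated power.
Absorbed: α·S·A_cross = 0.50·345·2.300 = 396.7 W (cross-section A).
Total input = 396.7 + 180 = 576.8 W.
Radiated: εσ·A_surf·T⁴ with A_surf = 2A = 4.600 m².
T⁴ = 576.8/(0.50·5.67×10⁻⁸·4.600) = 4.423×10⁹ K⁴.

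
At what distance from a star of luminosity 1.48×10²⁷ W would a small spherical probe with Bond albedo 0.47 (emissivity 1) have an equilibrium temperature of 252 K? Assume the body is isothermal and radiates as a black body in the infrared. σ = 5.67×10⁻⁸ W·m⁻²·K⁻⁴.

d ≈ 2.61×10¹¹ m

For an isothermal black-emitting sphere, (1−a)S·πr² = σ·4πr²·T⁴ ⇒ S = 4σT⁴/(1−a).
S = 4·5.67×10⁻⁸·(252)⁴/0.530 = 1726 W/m².
Flux falls as S = L/(4πd²), so d = √(L/(4πS)) = √(1.48×10²⁷/(4π·1726)).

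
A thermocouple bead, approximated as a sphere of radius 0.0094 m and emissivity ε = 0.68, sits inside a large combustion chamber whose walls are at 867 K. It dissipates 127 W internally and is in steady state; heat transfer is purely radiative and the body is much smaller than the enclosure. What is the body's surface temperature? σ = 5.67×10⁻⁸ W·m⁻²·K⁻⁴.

For a small grey body in a large enclosure, net radiated power = εσA(T⁴ − T_w⁴).
Steady state: P = εσA(T⁴ − T_w⁴) with A = 4πr² = 0.001110 m².
T⁴ = P/(εσA) + T_w⁴ = 127/(0.68·5.67×10⁻⁸·0.001110) + (867)⁴
    = 2.967×10¹² + 5.650×10¹¹ = 3.532×10¹² K⁴.

T ≈ 1370 K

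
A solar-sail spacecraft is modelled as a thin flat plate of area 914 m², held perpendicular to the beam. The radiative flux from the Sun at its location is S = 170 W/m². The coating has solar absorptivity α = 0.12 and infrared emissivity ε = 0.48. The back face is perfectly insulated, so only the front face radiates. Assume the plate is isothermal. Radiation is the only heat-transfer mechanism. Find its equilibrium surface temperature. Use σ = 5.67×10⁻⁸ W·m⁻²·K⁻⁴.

T ≈ 165 K

At equilibrium, absorbed power = emitted power.
Absorbing cross-section = A = 914.0 m²; emitting surface = A = 914.0 m² (ratio 1).
αS·A_cross = εσ·A_surf·T⁴  ⇒  T⁴ = αS/(ε·1σ).
T⁴ = 0.120·170/(0.48·1·5.67×10⁻⁸) = 7.496×10⁸ K⁴.
T = (7.496×10⁸)^(1/4).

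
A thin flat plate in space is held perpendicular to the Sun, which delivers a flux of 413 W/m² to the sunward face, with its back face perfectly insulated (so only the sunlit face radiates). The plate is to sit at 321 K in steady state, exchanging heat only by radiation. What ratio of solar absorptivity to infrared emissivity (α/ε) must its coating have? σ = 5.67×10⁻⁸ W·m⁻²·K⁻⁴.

α/ε ≈ 1.46

Balance: αS·A = εσ·1A·T⁴ ⇒ α/ε = σT⁴/S.
α/ε = 5.67×10⁻⁸·(321)⁴/413 = 5.67×10⁻⁸·1.062×10¹⁰/413.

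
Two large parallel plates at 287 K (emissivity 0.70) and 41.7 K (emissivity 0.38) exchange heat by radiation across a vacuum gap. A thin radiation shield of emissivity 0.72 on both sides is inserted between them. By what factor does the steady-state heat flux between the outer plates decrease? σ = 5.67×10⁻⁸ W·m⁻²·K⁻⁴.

Without shield: q₀ = σΔ(T⁴)/(1/ε₁+1/ε₂−1) with denominator 3.060.
With shield the two gaps are in series; the resistances add: (1/ε₁+1/ε_s−1)+(1/ε_s+1/ε₂−1) = 1.817+3.020 = 4.838.
Heat-flux ratio q₀/q = 4.838/3.060.

factor ≈ 1.58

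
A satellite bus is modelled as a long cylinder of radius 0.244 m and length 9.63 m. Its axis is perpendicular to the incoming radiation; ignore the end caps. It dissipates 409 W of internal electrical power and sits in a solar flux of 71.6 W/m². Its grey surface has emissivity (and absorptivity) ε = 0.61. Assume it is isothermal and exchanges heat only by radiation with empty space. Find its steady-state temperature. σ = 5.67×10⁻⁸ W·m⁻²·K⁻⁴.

T ≈ 186 K

At steady state, absorbed solar power + internal power = radiated power.
Absorbed: α·S·A_cross = 0.61·71.6·4.699 = 205.3 W (cross-section 2rL).
Total input = 205.3 + 409 = 614.3 W.
Radiated: εσ·A_surf·T⁴ with A_surf = 2πrL = 14.76 m².
T⁴ = 614.3/(0.61·5.67×10⁻⁸·14.76) = 1.203×10⁹ K⁴.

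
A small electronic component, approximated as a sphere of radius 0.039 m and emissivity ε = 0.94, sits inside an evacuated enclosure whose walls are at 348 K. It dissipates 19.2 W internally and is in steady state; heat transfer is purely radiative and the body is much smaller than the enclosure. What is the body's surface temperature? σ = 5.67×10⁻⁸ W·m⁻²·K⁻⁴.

For a small grey body in a large enclosure, net radiated power = εσA(T⁴ − T_w⁴).
Steady state: P = εσA(T⁴ − T_w⁴) with A = 4πr² = 0.01911 m².
T⁴ = P/(εσA) + T_w⁴ = 19.2/(0.94·5.67×10⁻⁸·0.01911) + (348)⁴
    = 1.885×10¹⁰ + 1.467×10¹⁰ = 3.351×10¹⁰ K⁴.

T ≈ 428 K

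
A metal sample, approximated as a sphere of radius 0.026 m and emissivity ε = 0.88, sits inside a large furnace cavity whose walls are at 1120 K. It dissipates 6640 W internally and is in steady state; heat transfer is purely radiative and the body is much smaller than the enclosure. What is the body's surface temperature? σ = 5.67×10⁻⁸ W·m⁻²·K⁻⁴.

For a small grey body in a large enclosure, net radiated power = εσA(T⁴ − T_w⁴).
Steady state: P = εσA(T⁴ − T_w⁴) with A = 4πr² = 0.008495 m².
T⁴ = P/(εσA) + T_w⁴ = 6640/(0.88·5.67×10⁻⁸·0.008495) + (1120)⁴
    = 1.567×10¹³ + 1.574×10¹² = 1.724×10¹³ K⁴.

T ≈ 2040 K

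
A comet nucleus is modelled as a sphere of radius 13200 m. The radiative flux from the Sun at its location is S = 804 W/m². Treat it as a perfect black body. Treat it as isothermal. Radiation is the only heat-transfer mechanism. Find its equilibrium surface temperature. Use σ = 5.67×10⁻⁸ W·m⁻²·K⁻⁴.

At equilibrium, absorbed power = emitted power.
Absorbing cross-section = πr² = 5.474×10⁸ m²; emitting surface = 4πr² = 2.190×10⁹ m² (ratio 4).
S·A_cross = εσ·A_surf·T⁴  ⇒  T⁴ = S/(4σ).
T⁴ = 1.00·804/(4·5.67×10⁻⁸) = 3.545×10⁹ K⁴.
T = (3.545×10⁹)^(1/4).

T ≈ 244 K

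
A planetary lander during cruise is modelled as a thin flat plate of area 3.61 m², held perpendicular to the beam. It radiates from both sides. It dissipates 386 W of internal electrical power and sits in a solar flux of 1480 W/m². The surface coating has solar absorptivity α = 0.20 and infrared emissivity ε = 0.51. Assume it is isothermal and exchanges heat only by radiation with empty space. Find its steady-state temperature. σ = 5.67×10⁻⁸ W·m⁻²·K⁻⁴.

T ≈ 289 K

At steady state, absorbed solar power + internal power = radiated power.
Absorbed: α·S·A_cross = 0.20·1480·3.610 = 1069 W (cross-section A).
Total input = 1069 + 386 = 1455 W.
Radiated: εσ·A_surf·T⁴ with A_surf = 2A = 7.220 m².
T⁴ = 1455/(0.51·5.67×10⁻⁸·7.220) = 6.967×10⁹ K⁴.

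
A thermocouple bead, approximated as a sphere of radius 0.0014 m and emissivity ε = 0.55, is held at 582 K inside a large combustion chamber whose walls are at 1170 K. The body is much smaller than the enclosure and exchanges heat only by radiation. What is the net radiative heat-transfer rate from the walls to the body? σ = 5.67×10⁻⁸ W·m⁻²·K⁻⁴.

For a small grey body in a large enclosure: P_net = εσA(T_body⁴ − T_wall⁴).
A = 4πr² = 2.463×10⁻⁵ m²; T_body⁴ − T_wall⁴ = 1.147×10¹¹ − 1.874×10¹² = -1.759×10¹² K⁴.
|P_net| = 0.55·5.67×10⁻⁸·2.463×10⁻⁵·1.759×10¹².

P_net ≈ 1.35 W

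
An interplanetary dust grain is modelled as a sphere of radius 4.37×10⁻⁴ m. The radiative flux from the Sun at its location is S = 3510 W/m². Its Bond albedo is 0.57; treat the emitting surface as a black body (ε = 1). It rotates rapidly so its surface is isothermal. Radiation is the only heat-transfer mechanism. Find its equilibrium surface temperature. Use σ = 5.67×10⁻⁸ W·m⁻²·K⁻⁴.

T ≈ 286 K

At equilibrium, absorbed power = emitted power.
Absorbing cross-section = πr² = 5.999×10⁻⁷ m²; emitting surface = 4πr² = 2.400×10⁻⁶ m² (ratio 4).
(1−a)S·A_cross = εσ·A_surf·T⁴  ⇒  T⁴ = (1−a)S/(4σ).
T⁴ = 0.430·3510/(4·5.67×10⁻⁸) = 6.655×10⁹ K⁴.
T = (6.655×10⁹)^(1/4).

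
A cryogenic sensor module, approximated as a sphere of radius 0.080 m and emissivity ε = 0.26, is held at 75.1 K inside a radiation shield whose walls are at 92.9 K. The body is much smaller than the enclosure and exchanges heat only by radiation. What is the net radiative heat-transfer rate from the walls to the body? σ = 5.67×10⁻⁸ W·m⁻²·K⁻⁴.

For a small grey body in a large enclosure: P_net = εσA(T_body⁴ − T_wall⁴).
A = 4πr² = 0.08042 m²; T_body⁴ − T_wall⁴ = 3.181×10⁷ − 7.448×10⁷ = -4.267×10⁷ K⁴.
|P_net| = 0.26·5.67×10⁻⁸·0.08042·4.267×10⁷.

P_net ≈ 0.0506 W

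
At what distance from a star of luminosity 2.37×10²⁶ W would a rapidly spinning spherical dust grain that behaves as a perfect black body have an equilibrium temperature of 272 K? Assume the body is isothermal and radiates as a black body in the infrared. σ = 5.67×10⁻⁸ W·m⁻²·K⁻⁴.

d ≈ 1.23×10¹¹ m

For an isothermal black-emitting sphere, (1−a)S·πr² = σ·4πr²·T⁴ ⇒ S = 4σT⁴/(1−a).
S = 4·5.67×10⁻⁸·(272)⁴/1.00 = 1241 W/m².
Flux falls as S = L/(4πd²), so d = √(L/(4πS)) = √(2.37×10²⁶/(4π·1241)).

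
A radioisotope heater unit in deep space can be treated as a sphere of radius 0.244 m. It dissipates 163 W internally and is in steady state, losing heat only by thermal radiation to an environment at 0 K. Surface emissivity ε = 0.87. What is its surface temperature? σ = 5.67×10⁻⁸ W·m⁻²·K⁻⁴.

T ≈ 258 K

Steady state: internal power = radiated power, P = εσA T⁴.
Radiating area A = 4πr² = 0.7482 m².
T⁴ = P/(εσA) = 163/(0.87·5.67×10⁻⁸·0.7482) = 4.417×10⁹ K⁴.
T = (4.417×10⁹)^(1/4).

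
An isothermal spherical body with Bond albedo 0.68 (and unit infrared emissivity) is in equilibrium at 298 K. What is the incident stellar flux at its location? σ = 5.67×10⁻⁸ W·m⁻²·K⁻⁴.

(1−a)S·πr² = σ·4πr²·T⁴ ⇒ S = 4σT⁴/(1−a).
S = 4·5.67×10⁻⁸·7.886×10⁹/0.320.

S ≈ 5590 W/m²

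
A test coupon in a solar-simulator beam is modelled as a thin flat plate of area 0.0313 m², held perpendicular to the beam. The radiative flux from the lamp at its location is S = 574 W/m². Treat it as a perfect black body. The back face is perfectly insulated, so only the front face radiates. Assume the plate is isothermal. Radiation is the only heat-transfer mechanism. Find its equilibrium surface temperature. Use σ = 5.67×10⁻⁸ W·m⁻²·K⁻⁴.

At equilibrium, absorbed power = emitted power.
Absorbing cross-section = A = 0.03130 m²; emitting surface = A = 0.03130 m² (ratio 1).
S·A_cross = εσ·A_surf·T⁴  ⇒  T⁴ = S/(1σ).
T⁴ = 1.00·574/(1·5.67×10⁻⁸) = 1.012×10¹⁰ K⁴.
T = (1.012×10¹⁰)^(1/4).

T ≈ 317 K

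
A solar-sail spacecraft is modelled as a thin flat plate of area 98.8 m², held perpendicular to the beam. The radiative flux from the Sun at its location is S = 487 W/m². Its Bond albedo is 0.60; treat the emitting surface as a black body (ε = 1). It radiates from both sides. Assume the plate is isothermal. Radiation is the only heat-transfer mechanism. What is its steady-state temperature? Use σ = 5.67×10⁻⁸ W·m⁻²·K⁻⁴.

At equilibrium, absorbed power = emitted power.
Absorbing cross-section = A = 98.80 m²; emitting surface = 2A = 197.6 m² (ratio 2).
(1−a)S·A_cross = εσ·A_surf·T⁴  ⇒  T⁴ = (1−a)S/(2σ).
T⁴ = 0.400·487/(2·5.67×10⁻⁸) = 1.718×10⁹ K⁴.
T = (1.718×10⁹)^(1/4).

T ≈ 204 K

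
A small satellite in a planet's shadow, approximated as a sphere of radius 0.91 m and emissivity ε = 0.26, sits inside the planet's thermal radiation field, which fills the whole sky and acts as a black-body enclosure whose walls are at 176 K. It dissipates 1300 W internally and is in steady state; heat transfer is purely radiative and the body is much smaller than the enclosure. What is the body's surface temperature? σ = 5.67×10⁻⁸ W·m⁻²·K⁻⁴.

For a small grey body in a large enclosure, net radiated power = εσA(T⁴ − T_w⁴).
Steady state: P = εσA(T⁴ − T_w⁴) with A = 4πr² = 10.41 m².
T⁴ = P/(εσA) + T_w⁴ = 1300/(0.26·5.67×10⁻⁸·10.41) + (176)⁴
    = 8.474×10⁹ + 9.595×10⁸ = 9.434×10⁹ K⁴.

T ≈ 312 K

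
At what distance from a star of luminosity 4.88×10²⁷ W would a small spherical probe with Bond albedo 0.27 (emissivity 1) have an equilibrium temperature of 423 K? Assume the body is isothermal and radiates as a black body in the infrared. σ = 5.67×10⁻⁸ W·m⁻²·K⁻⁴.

d ≈ 1.98×10¹¹ m

For an isothermal black-emitting sphere, (1−a)S·πr² = σ·4πr²·T⁴ ⇒ S = 4σT⁴/(1−a).
S = 4·5.67×10⁻⁸·(423)⁴/0.730 = 9947 W/m².
Flux falls as S = L/(4πd²), so d = √(L/(4πS)) = √(4.88×10²⁷/(4π·9947)).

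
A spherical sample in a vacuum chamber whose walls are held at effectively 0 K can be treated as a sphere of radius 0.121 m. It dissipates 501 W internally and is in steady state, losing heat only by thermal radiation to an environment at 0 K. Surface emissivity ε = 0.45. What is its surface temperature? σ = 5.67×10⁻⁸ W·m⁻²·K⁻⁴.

T ≈ 572 K

Steady state: internal power = radiated power, P = εσA T⁴.
Radiating area A = 4πr² = 0.1840 m².
T⁴ = P/(εσA) = 501/(0.45·5.67×10⁻⁸·0.1840) = 1.067×10¹¹ K⁴.
T = (1.067×10¹¹)^(1/4).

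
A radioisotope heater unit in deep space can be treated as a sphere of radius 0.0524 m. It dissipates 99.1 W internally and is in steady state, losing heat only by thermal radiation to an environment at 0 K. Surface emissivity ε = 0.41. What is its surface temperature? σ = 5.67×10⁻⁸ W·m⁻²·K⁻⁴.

Steady state: internal power = radiated power, P = εσA T⁴.
Radiating area A = 4πr² = 0.03450 m².
T⁴ = P/(εσA) = 99.1/(0.41·5.67×10⁻⁸·0.03450) = 1.235×10¹¹ K⁴.
T = (1.235×10¹¹)^(1/4).

T ≈ 593 K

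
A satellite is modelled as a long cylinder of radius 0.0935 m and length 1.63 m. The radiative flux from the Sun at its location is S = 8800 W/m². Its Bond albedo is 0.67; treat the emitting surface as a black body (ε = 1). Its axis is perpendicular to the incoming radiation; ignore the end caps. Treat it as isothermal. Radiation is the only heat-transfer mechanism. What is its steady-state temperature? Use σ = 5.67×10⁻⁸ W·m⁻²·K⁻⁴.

At equilibrium, absorbed power = emitted power.
Absorbing cross-section = 2rL = 0.3048 m²; emitting surface = 2πrL = 0.9576 m² (ratio π).
(1−a)S·A_cross = εσ·A_surf·T⁴  ⇒  T⁴ = (1−a)S/(πσ).
T⁴ = 0.330·8800/(π·5.67×10⁻⁸) = 1.630×10¹⁰ K⁴.
T = (1.630×10¹⁰)^(1/4).

T ≈ 357 K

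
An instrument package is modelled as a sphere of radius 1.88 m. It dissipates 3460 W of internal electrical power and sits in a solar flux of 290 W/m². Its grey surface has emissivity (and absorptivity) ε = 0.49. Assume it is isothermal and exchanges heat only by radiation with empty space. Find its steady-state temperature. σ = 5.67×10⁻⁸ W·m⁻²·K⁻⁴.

T ≈ 253 K

At steady state, absorbed solar power + internal power = radiated power.
Absorbed: α·S·A_cross = 0.49·290·11.10 = 1578 W (cross-section πr²).
Total input = 1578 + 3460 = 5038 W.
Radiated: εσ·A_surf·T⁴ with A_surf = 4πr² = 44.41 m².
T⁴ = 5038/(0.49·5.67×10⁻⁸·44.41) = 4.083×10⁹ K⁴.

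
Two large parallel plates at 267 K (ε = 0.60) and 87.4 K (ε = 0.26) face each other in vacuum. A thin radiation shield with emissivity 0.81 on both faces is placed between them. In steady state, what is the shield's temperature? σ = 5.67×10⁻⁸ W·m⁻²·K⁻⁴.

T_s ≈ 243 K

In steady state the net flux on the hot side equals that on the cold side.
σ(T₁⁴−T_s⁴)/D₁ = σ(T_s⁴−T₂⁴)/D₂, with D₁ = 1/ε₁+1/ε_s−1 = 1.901, D₂ = 1/ε_s+1/ε₂−1 = 4.081.
Solve for T_s⁴: T_s⁴ = (D₂·T₁⁴ + D₁·T₂⁴)/(D₁+D₂) = 3.485×10⁹ K⁴.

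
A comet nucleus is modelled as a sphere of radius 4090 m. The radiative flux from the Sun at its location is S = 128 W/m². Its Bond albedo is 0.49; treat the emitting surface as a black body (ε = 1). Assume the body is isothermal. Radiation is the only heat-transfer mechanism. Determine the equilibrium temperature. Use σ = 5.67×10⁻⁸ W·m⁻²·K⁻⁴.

T ≈ 130 K

At equilibrium, absorbed power = emitted power.
Absorbing cross-section = πr² = 5.255×10⁷ m²; emitting surface = 4πr² = 2.102×10⁸ m² (ratio 4).
(1−a)S·A_cross = εσ·A_surf·T⁴  ⇒  T⁴ = (1−a)S/(4σ).
T⁴ = 0.510·128/(4·5.67×10⁻⁸) = 2.878×10⁸ K⁴.
T = (2.878×10⁸)^(1/4).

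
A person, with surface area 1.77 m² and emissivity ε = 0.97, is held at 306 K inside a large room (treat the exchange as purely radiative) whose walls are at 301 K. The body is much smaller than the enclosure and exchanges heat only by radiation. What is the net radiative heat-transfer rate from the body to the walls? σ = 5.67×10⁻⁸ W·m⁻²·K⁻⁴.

For a small grey body in a large enclosure: P_net = εσA(T_body⁴ − T_wall⁴).
A = 1.77 m²; T_body⁴ − T_wall⁴ = 8.768×10⁹ − 8.209×10⁹ = 5.592×10⁸ K⁴.
|P_net| = 0.97·5.67×10⁻⁸·1.770·5.592×10⁸.

P_net ≈ 54.4 W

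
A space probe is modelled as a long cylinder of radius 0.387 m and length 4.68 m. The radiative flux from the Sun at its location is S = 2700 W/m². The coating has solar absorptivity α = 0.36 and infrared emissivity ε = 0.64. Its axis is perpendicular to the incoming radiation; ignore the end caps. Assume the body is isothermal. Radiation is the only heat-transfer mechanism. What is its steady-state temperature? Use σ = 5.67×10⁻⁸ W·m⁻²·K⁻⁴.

At equilibrium, absorbed power = emitted power.
Absorbing cross-section = 2rL = 3.622 m²; emitting surface = 2πrL = 11.38 m² (ratio π).
αS·A_cross = εσ·A_surf·T⁴  ⇒  T⁴ = αS/(ε·πσ).
T⁴ = 0.360·2700/(0.64·π·5.67×10⁻⁸) = 8.526×10⁹ K⁴.
T = (8.526×10⁹)^(1/4).

T ≈ 304 K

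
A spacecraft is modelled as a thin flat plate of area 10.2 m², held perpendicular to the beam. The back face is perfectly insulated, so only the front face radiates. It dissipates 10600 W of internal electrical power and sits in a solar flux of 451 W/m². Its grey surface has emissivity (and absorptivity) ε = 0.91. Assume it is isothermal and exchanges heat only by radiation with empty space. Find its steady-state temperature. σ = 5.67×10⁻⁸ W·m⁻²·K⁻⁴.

At steady state, absorbed solar power + internal power = radiated power.
Absorbed: α·S·A_cross = 0.91·451·10.20 = 4186 W (cross-section A).
Total input = 4186 + 10600 = 14790 W.
Radiated: εσ·A_surf·T⁴ with A_surf = A = 10.20 m².
T⁴ = 14790/(0.91·5.67×10⁻⁸·10.20) = 2.810×10¹⁰ K⁴.

T ≈ 409 K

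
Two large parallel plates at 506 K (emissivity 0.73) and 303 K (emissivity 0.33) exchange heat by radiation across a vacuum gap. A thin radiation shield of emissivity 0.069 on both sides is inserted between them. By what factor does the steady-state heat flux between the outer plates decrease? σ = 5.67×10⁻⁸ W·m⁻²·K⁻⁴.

factor ≈ 9.23

Without shield: q₀ = σΔ(T⁴)/(1/ε₁+1/ε₂−1) with denominator 3.400.
With shield the two gaps are in series; the resistances add: (1/ε₁+1/ε_s−1)+(1/ε_s+1/ε₂−1) = 14.86+16.52 = 31.39.
Heat-flux ratio q₀/q = 31.39/3.400.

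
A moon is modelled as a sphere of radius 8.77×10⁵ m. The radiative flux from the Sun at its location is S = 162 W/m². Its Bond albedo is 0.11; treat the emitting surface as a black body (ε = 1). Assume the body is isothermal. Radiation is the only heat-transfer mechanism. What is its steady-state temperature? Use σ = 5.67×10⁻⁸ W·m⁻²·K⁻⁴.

At equilibrium, absorbed power = emitted power.
Absorbing cross-section = πr² = 2.416×10¹² m²; emitting surface = 4πr² = 9.665×10¹² m² (ratio 4).
(1−a)S·A_cross = εσ·A_surf·T⁴  ⇒  T⁴ = (1−a)S/(4σ).
T⁴ = 0.890·162/(4·5.67×10⁻⁸) = 6.357×10⁸ K⁴.
T = (6.357×10⁸)^(1/4).

T ≈ 159 K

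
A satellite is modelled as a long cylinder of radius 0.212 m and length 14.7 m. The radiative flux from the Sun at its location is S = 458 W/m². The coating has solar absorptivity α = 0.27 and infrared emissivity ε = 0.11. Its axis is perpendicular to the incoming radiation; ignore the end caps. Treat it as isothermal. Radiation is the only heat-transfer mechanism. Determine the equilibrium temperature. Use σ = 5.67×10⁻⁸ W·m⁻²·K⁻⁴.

T ≈ 282 K

At equilibrium, absorbed power = emitted power.
Absorbing cross-section = 2rL = 6.233 m²; emitting surface = 2πrL = 19.58 m² (ratio π).
αS·A_cross = εσ·A_surf·T⁴  ⇒  T⁴ = αS/(ε·πσ).
T⁴ = 0.270·458/(0.11·π·5.67×10⁻⁸) = 6.311×10⁹ K⁴.
T = (6.311×10⁹)^(1/4).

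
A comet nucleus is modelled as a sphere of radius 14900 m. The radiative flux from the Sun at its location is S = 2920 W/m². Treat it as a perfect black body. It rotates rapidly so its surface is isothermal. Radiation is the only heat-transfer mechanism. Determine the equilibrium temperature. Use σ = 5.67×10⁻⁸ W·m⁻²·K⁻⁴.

T ≈ 337 K

At equilibrium, absorbed power = emitted power.
Absorbing cross-section = πr² = 6.975×10⁸ m²; emitting surface = 4πr² = 2.790×10⁹ m² (ratio 4).
S·A_cross = εσ·A_surf·T⁴  ⇒  T⁴ = S/(4σ).
T⁴ = 1.00·2920/(4·5.67×10⁻⁸) = 1.287×10¹⁰ K⁴.
T = (1.287×10¹⁰)^(1/4).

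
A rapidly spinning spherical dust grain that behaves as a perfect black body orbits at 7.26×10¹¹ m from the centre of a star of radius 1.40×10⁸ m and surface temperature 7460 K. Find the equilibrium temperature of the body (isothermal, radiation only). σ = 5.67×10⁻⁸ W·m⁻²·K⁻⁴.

The star's surface emits σT_*⁴; at distance d the flux is S = σT_*⁴(R_*/d)².
S = 5.67×10⁻⁸·(7460)⁴·(1.40×10⁸/7.26×10¹¹)² = 6.530 W/m².
For an isothermal sphere T⁴ = (1−a)S/(4σ) = 2.879×10⁷ K⁴.

T ≈ 73.3 K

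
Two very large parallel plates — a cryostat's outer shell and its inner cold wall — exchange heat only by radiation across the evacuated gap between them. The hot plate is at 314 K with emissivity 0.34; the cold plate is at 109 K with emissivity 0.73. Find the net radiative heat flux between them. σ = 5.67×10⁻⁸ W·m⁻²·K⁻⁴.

For two infinite grey parallel plates, q = σ(T₁⁴ − T₂⁴)/(1/ε₁ + 1/ε₂ − 1).
T₁⁴ − T₂⁴ = 9.721×10⁹ − 1.412×10⁸ = 9.580×10⁹ K⁴.
1/ε₁ + 1/ε₂ − 1 = 2.941 + 1.370 − 1 = 3.311.
q = 5.67×10⁻⁸ × 9.580×10⁹ / 3.311.

q ≈ 164 W/m²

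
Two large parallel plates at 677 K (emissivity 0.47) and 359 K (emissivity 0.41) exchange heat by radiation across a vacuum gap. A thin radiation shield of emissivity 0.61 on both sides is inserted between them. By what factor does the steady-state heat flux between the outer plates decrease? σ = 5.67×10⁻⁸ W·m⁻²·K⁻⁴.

Without shield: q₀ = σΔ(T⁴)/(1/ε₁+1/ε₂−1) with denominator 3.567.
With shield the two gaps are in series; the resistances add: (1/ε₁+1/ε_s−1)+(1/ε_s+1/ε₂−1) = 2.767+3.078 = 5.845.
Heat-flux ratio q₀/q = 5.845/3.567.

factor ≈ 1.64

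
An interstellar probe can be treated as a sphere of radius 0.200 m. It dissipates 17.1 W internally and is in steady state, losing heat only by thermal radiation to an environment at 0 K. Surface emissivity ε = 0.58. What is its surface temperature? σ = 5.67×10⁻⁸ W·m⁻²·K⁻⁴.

T ≈ 179 K

Steady state: internal power = radiated power, P = εσA T⁴.
Radiating area A = 4πr² = 0.5027 m².
T⁴ = P/(εσA) = 17.1/(0.58·5.67×10⁻⁸·0.5027) = 1.034×10⁹ K⁴.
T = (1.034×10⁹)^(1/4).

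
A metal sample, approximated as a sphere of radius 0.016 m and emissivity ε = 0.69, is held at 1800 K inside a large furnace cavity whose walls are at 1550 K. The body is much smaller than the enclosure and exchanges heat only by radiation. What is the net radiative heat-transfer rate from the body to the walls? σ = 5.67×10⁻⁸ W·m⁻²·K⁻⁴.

P_net ≈ 595 W

For a small grey body in a large enclosure: P_net = εσA(T_body⁴ − T_wall⁴).
A = 4πr² = 0.003217 m²; T_body⁴ − T_wall⁴ = 1.050×10¹³ − 5.772×10¹² = 4.726×10¹² K⁴.
|P_net| = 0.69·5.67×10⁻⁸·0.003217·4.726×10¹².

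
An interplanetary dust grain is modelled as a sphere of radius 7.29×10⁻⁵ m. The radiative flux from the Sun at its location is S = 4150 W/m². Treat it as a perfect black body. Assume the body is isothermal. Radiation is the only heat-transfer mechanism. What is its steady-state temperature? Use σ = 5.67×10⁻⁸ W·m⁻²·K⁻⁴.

At equilibrium, absorbed power = emitted power.
Absorbing cross-section = πr² = 1.670×10⁻⁸ m²; emitting surface = 4πr² = 6.678×10⁻⁸ m² (ratio 4).
S·A_cross = εσ·A_surf·T⁴  ⇒  T⁴ = S/(4σ).
T⁴ = 1.00·4150/(4·5.67×10⁻⁸) = 1.830×10¹⁰ K⁴.
T = (1.830×10¹⁰)^(1/4).

T ≈ 368 K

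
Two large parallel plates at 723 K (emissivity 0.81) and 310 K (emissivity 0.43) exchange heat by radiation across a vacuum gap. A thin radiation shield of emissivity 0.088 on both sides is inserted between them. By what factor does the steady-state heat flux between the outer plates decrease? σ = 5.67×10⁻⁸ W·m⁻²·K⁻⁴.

Without shield: q₀ = σΔ(T⁴)/(1/ε₁+1/ε₂−1) with denominator 2.560.
With shield the two gaps are in series; the resistances add: (1/ε₁+1/ε_s−1)+(1/ε_s+1/ε₂−1) = 11.60+12.69 = 24.29.
Heat-flux ratio q₀/q = 24.29/2.560.

factor ≈ 9.49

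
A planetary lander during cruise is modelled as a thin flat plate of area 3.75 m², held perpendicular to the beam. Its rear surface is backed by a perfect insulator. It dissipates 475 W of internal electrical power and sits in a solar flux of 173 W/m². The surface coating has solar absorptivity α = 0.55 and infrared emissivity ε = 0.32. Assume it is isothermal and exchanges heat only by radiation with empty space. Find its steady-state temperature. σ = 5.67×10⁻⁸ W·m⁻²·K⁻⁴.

At steady state, absorbed solar power + internal power = radiated power.
Absorbed: α·S·A_cross = 0.55·173·3.750 = 356.8 W (cross-section A).
Total input = 356.8 + 475 = 831.8 W.
Radiated: εσ·A_surf·T⁴ with A_surf = A = 3.750 m².
T⁴ = 831.8/(0.32·5.67×10⁻⁸·3.750) = 1.223×10¹⁰ K⁴.

T ≈ 333 K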